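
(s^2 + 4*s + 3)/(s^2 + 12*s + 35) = (s^2 + 4*s + 3)/(s^2 + 12*s + 35)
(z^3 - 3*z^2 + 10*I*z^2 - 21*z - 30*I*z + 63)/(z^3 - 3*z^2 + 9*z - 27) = (z + 7*I)/(z - 3*I)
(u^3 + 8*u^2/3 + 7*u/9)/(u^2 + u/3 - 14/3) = u*(3*u + 1)/(3*(u - 2))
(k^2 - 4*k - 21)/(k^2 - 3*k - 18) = (k - 7)/(k - 6)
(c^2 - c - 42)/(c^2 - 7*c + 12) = (c^2 - c - 42)/(c^2 - 7*c + 12)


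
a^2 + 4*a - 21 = (a - 3)*(a + 7)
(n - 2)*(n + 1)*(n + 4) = n^3 + 3*n^2 - 6*n - 8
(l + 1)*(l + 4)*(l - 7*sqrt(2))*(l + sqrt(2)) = l^4 - 6*sqrt(2)*l^3 + 5*l^3 - 30*sqrt(2)*l^2 - 10*l^2 - 70*l - 24*sqrt(2)*l - 56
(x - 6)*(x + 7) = x^2 + x - 42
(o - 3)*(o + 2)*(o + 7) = o^3 + 6*o^2 - 13*o - 42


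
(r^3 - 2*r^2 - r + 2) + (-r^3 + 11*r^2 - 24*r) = 9*r^2 - 25*r + 2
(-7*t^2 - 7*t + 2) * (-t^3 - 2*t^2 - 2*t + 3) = 7*t^5 + 21*t^4 + 26*t^3 - 11*t^2 - 25*t + 6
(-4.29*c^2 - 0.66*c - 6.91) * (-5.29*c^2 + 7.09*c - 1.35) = 22.6941*c^4 - 26.9247*c^3 + 37.666*c^2 - 48.1009*c + 9.3285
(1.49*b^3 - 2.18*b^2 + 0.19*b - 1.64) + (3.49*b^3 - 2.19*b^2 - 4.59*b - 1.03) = 4.98*b^3 - 4.37*b^2 - 4.4*b - 2.67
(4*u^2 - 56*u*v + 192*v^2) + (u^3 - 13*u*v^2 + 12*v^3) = u^3 + 4*u^2 - 13*u*v^2 - 56*u*v + 12*v^3 + 192*v^2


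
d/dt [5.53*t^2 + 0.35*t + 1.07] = 11.06*t + 0.35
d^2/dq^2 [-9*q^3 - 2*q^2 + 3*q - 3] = -54*q - 4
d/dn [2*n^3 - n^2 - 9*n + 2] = 6*n^2 - 2*n - 9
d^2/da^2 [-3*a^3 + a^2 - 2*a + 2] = 2 - 18*a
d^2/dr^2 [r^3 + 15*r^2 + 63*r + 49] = 6*r + 30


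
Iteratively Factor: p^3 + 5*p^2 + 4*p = (p + 4)*(p^2 + p) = p*(p + 4)*(p + 1)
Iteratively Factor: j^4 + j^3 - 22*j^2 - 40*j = (j - 5)*(j^3 + 6*j^2 + 8*j) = j*(j - 5)*(j^2 + 6*j + 8) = j*(j - 5)*(j + 2)*(j + 4)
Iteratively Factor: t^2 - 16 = (t - 4)*(t + 4)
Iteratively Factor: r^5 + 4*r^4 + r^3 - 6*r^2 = (r - 1)*(r^4 + 5*r^3 + 6*r^2) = r*(r - 1)*(r^3 + 5*r^2 + 6*r) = r*(r - 1)*(r + 3)*(r^2 + 2*r) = r^2*(r - 1)*(r + 3)*(r + 2)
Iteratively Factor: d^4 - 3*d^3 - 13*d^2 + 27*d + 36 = (d + 1)*(d^3 - 4*d^2 - 9*d + 36) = (d + 1)*(d + 3)*(d^2 - 7*d + 12) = (d - 4)*(d + 1)*(d + 3)*(d - 3)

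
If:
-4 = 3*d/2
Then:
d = -8/3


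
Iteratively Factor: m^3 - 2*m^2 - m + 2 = (m + 1)*(m^2 - 3*m + 2) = (m - 2)*(m + 1)*(m - 1)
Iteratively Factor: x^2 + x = (x + 1)*(x)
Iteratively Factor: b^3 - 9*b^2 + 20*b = (b - 5)*(b^2 - 4*b) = b*(b - 5)*(b - 4)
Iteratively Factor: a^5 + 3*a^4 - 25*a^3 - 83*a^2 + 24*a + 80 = (a - 1)*(a^4 + 4*a^3 - 21*a^2 - 104*a - 80) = (a - 1)*(a + 1)*(a^3 + 3*a^2 - 24*a - 80) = (a - 1)*(a + 1)*(a + 4)*(a^2 - a - 20) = (a - 5)*(a - 1)*(a + 1)*(a + 4)*(a + 4)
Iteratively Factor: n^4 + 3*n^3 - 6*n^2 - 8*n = (n)*(n^3 + 3*n^2 - 6*n - 8) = n*(n - 2)*(n^2 + 5*n + 4) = n*(n - 2)*(n + 1)*(n + 4)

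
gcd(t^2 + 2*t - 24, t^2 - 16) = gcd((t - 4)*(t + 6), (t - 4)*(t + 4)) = t - 4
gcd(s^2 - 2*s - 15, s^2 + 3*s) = s + 3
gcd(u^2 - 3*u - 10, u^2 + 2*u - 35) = u - 5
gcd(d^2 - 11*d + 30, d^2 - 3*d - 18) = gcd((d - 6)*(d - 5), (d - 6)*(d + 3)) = d - 6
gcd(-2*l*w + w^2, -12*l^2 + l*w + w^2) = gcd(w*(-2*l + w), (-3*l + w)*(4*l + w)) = 1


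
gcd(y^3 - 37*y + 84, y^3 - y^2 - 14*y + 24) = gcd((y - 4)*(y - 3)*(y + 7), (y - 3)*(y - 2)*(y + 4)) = y - 3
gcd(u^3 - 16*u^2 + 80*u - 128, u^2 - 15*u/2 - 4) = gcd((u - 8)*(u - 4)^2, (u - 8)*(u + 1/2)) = u - 8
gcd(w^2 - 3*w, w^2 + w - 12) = w - 3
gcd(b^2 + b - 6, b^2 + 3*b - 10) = b - 2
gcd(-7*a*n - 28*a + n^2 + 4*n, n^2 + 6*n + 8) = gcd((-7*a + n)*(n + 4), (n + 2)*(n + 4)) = n + 4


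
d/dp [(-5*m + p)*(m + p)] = -4*m + 2*p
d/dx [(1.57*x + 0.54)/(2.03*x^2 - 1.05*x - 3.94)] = (3.1871*x^2 - 1.6485*x - (1.57*x + 0.54)*(4.06*x - 1.05) - 6.1858)/(-2.03*x^2 + 1.05*x + 3.94)^2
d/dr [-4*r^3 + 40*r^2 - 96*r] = -12*r^2 + 80*r - 96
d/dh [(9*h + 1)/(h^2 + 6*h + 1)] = (-9*h^2 - 2*h + 3)/(h^4 + 12*h^3 + 38*h^2 + 12*h + 1)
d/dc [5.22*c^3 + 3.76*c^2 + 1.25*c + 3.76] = 15.66*c^2 + 7.52*c + 1.25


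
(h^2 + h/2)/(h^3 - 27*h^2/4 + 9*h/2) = 2*(2*h + 1)/(4*h^2 - 27*h + 18)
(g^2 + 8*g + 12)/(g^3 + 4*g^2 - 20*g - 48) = 1/(g - 4)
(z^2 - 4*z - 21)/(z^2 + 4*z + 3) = (z - 7)/(z + 1)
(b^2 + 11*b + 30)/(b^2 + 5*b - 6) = (b + 5)/(b - 1)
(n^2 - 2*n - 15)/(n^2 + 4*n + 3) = (n - 5)/(n + 1)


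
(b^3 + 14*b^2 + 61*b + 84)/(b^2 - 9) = (b^2 + 11*b + 28)/(b - 3)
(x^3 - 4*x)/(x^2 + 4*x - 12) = x*(x + 2)/(x + 6)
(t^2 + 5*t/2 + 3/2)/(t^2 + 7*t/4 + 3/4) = 2*(2*t + 3)/(4*t + 3)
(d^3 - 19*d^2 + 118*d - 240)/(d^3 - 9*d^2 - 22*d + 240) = (d - 5)/(d + 5)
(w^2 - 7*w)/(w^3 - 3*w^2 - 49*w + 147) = w/(w^2 + 4*w - 21)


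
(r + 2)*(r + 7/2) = r^2 + 11*r/2 + 7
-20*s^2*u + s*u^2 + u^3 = u*(-4*s + u)*(5*s + u)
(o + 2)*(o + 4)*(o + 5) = o^3 + 11*o^2 + 38*o + 40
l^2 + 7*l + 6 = (l + 1)*(l + 6)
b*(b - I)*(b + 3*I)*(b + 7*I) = b^4 + 9*I*b^3 - 11*b^2 + 21*I*b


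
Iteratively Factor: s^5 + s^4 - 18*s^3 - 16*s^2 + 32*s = (s - 1)*(s^4 + 2*s^3 - 16*s^2 - 32*s) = (s - 1)*(s + 2)*(s^3 - 16*s) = (s - 1)*(s + 2)*(s + 4)*(s^2 - 4*s) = (s - 4)*(s - 1)*(s + 2)*(s + 4)*(s)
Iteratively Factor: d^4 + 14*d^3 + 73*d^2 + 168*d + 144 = (d + 3)*(d^3 + 11*d^2 + 40*d + 48) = (d + 3)*(d + 4)*(d^2 + 7*d + 12) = (d + 3)^2*(d + 4)*(d + 4)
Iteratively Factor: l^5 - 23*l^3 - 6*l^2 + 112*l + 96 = (l - 4)*(l^4 + 4*l^3 - 7*l^2 - 34*l - 24) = (l - 4)*(l + 1)*(l^3 + 3*l^2 - 10*l - 24) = (l - 4)*(l + 1)*(l + 2)*(l^2 + l - 12) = (l - 4)*(l + 1)*(l + 2)*(l + 4)*(l - 3)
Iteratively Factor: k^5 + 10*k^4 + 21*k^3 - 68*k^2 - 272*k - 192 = (k + 4)*(k^4 + 6*k^3 - 3*k^2 - 56*k - 48) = (k + 1)*(k + 4)*(k^3 + 5*k^2 - 8*k - 48) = (k + 1)*(k + 4)^2*(k^2 + k - 12) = (k + 1)*(k + 4)^3*(k - 3)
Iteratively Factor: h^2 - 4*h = (h - 4)*(h)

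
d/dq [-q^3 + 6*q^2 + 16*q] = -3*q^2 + 12*q + 16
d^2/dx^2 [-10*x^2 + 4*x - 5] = -20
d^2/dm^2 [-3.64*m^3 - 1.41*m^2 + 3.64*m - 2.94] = -21.84*m - 2.82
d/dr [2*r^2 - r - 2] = 4*r - 1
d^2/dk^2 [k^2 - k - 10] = 2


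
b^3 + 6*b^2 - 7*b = b*(b - 1)*(b + 7)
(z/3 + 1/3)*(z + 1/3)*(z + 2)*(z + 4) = z^4/3 + 22*z^3/9 + 49*z^2/9 + 38*z/9 + 8/9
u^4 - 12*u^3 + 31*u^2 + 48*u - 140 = (u - 7)*(u - 5)*(u - 2)*(u + 2)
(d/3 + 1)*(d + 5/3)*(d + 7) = d^3/3 + 35*d^2/9 + 113*d/9 + 35/3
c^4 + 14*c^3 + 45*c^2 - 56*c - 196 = (c - 2)*(c + 2)*(c + 7)^2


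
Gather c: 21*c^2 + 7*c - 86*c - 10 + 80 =21*c^2 - 79*c + 70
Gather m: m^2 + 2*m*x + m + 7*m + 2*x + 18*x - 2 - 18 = m^2 + m*(2*x + 8) + 20*x - 20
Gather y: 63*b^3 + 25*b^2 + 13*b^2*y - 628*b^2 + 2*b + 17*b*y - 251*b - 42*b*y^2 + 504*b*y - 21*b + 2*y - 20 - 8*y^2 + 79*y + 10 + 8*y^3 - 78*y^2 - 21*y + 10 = 63*b^3 - 603*b^2 - 270*b + 8*y^3 + y^2*(-42*b - 86) + y*(13*b^2 + 521*b + 60)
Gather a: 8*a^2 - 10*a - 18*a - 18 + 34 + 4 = 8*a^2 - 28*a + 20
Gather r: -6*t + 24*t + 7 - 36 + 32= 18*t + 3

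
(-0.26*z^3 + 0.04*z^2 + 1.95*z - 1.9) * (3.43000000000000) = -0.8918*z^3 + 0.1372*z^2 + 6.6885*z - 6.517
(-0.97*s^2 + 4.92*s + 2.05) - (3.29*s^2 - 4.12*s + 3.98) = -4.26*s^2 + 9.04*s - 1.93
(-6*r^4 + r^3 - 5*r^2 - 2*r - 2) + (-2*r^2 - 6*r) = -6*r^4 + r^3 - 7*r^2 - 8*r - 2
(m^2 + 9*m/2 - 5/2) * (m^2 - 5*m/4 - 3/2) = m^4 + 13*m^3/4 - 77*m^2/8 - 29*m/8 + 15/4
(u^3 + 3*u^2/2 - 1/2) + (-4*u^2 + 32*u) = u^3 - 5*u^2/2 + 32*u - 1/2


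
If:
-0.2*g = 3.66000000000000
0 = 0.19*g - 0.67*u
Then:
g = -18.30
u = -5.19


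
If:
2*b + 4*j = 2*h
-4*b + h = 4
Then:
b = 2*j/3 - 4/3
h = 8*j/3 - 4/3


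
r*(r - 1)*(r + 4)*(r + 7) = r^4 + 10*r^3 + 17*r^2 - 28*r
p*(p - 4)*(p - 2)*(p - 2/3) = p^4 - 20*p^3/3 + 12*p^2 - 16*p/3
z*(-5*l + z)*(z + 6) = -5*l*z^2 - 30*l*z + z^3 + 6*z^2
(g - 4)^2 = g^2 - 8*g + 16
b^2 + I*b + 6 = (b - 2*I)*(b + 3*I)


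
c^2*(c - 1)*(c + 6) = c^4 + 5*c^3 - 6*c^2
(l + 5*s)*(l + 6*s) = l^2 + 11*l*s + 30*s^2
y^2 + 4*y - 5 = (y - 1)*(y + 5)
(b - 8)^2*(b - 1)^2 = b^4 - 18*b^3 + 97*b^2 - 144*b + 64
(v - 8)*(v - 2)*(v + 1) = v^3 - 9*v^2 + 6*v + 16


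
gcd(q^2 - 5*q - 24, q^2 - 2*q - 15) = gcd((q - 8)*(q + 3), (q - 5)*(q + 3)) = q + 3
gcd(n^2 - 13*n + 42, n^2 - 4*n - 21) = n - 7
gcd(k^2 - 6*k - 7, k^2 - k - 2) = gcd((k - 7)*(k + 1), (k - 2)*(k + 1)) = k + 1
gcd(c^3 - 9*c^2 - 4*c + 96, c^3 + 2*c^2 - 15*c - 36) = c^2 - c - 12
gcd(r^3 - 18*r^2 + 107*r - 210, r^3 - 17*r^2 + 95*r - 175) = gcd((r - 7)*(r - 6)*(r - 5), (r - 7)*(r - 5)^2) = r^2 - 12*r + 35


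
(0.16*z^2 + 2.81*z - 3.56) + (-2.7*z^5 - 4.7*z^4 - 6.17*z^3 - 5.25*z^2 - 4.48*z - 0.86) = -2.7*z^5 - 4.7*z^4 - 6.17*z^3 - 5.09*z^2 - 1.67*z - 4.42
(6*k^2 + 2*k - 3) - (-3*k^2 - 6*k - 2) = 9*k^2 + 8*k - 1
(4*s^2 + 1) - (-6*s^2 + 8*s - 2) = 10*s^2 - 8*s + 3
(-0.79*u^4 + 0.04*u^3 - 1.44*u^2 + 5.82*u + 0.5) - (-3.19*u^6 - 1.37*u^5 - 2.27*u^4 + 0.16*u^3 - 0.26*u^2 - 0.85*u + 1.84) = 3.19*u^6 + 1.37*u^5 + 1.48*u^4 - 0.12*u^3 - 1.18*u^2 + 6.67*u - 1.34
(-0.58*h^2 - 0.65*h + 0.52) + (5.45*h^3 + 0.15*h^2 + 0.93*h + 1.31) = 5.45*h^3 - 0.43*h^2 + 0.28*h + 1.83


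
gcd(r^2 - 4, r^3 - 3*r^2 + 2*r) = r - 2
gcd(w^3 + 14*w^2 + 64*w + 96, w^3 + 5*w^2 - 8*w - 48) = w^2 + 8*w + 16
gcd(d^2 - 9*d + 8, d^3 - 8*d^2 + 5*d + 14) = 1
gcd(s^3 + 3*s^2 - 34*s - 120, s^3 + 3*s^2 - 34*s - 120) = s^3 + 3*s^2 - 34*s - 120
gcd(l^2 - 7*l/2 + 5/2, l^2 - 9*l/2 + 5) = l - 5/2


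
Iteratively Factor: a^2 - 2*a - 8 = (a + 2)*(a - 4)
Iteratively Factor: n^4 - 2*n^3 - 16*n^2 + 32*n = (n + 4)*(n^3 - 6*n^2 + 8*n) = (n - 4)*(n + 4)*(n^2 - 2*n) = (n - 4)*(n - 2)*(n + 4)*(n)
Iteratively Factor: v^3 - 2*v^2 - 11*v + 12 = (v - 1)*(v^2 - v - 12) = (v - 4)*(v - 1)*(v + 3)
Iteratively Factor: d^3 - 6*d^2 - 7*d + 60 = (d - 5)*(d^2 - d - 12) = (d - 5)*(d + 3)*(d - 4)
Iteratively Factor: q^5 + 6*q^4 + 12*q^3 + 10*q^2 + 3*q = (q + 1)*(q^4 + 5*q^3 + 7*q^2 + 3*q) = (q + 1)^2*(q^3 + 4*q^2 + 3*q) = (q + 1)^3*(q^2 + 3*q) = q*(q + 1)^3*(q + 3)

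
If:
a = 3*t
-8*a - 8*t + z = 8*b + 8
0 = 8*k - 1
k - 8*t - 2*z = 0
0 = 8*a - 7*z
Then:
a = 21/832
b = -857/832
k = 1/8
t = 7/832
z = 3/104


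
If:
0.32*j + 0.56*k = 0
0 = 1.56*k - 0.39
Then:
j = -0.44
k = 0.25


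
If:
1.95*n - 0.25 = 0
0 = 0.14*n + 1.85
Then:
No Solution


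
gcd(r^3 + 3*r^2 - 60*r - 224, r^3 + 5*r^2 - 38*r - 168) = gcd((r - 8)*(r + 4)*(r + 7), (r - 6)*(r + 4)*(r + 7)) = r^2 + 11*r + 28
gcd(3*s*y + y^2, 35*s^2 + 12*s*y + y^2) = 1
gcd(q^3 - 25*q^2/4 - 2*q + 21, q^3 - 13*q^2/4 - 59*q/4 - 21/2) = q^2 - 17*q/4 - 21/2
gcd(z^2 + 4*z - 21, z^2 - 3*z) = z - 3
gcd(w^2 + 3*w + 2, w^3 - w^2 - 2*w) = w + 1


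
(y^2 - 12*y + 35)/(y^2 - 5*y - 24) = (-y^2 + 12*y - 35)/(-y^2 + 5*y + 24)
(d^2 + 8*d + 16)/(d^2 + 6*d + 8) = (d + 4)/(d + 2)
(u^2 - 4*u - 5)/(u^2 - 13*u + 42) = (u^2 - 4*u - 5)/(u^2 - 13*u + 42)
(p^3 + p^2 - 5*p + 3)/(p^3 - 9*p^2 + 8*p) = (p^2 + 2*p - 3)/(p*(p - 8))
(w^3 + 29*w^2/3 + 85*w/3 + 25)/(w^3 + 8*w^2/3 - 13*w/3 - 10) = (w + 5)/(w - 2)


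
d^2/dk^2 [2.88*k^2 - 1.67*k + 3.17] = 5.76000000000000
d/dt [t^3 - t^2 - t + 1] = 3*t^2 - 2*t - 1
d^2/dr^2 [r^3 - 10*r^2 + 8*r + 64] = 6*r - 20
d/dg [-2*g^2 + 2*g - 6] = 2 - 4*g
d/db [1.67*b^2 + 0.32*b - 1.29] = 3.34*b + 0.32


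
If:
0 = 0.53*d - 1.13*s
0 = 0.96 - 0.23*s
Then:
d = 8.90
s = 4.17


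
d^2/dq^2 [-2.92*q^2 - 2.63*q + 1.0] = -5.84000000000000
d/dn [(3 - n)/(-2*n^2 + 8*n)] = (-n^2 + 6*n - 12)/(2*n^2*(n^2 - 8*n + 16))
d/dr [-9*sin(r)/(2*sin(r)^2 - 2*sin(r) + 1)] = -9*cos(r)*cos(2*r)/(2*sin(r) + cos(2*r) - 2)^2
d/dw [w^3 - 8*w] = 3*w^2 - 8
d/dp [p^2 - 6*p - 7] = 2*p - 6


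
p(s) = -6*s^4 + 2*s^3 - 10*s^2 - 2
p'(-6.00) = 5520.00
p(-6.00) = -8570.00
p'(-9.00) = 18162.00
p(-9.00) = -41636.00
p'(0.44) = -9.68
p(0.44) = -3.99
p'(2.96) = -629.05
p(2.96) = -498.34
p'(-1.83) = 203.78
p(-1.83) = -115.04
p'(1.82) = -161.21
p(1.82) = -88.90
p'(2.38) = -337.16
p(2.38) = -224.19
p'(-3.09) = 827.18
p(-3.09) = -703.49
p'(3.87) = -1378.59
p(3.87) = -1381.69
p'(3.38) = -925.80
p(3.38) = -822.12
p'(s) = -24*s^3 + 6*s^2 - 20*s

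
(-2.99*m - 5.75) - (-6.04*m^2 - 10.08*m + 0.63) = 6.04*m^2 + 7.09*m - 6.38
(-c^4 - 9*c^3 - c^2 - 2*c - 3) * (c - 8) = -c^5 - c^4 + 71*c^3 + 6*c^2 + 13*c + 24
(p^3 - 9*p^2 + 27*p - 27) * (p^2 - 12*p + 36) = p^5 - 21*p^4 + 171*p^3 - 675*p^2 + 1296*p - 972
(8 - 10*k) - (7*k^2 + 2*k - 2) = -7*k^2 - 12*k + 10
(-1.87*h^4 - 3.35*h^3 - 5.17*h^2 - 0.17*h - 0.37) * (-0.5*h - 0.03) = 0.935*h^5 + 1.7311*h^4 + 2.6855*h^3 + 0.2401*h^2 + 0.1901*h + 0.0111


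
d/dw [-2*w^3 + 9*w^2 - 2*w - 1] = -6*w^2 + 18*w - 2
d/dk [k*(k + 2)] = 2*k + 2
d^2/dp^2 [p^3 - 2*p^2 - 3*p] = 6*p - 4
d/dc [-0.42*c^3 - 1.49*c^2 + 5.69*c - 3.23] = -1.26*c^2 - 2.98*c + 5.69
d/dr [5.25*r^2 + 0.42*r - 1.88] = 10.5*r + 0.42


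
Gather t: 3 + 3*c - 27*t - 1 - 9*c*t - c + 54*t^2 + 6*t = 2*c + 54*t^2 + t*(-9*c - 21) + 2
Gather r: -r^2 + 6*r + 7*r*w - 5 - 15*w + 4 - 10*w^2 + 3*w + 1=-r^2 + r*(7*w + 6) - 10*w^2 - 12*w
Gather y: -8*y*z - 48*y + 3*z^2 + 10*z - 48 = y*(-8*z - 48) + 3*z^2 + 10*z - 48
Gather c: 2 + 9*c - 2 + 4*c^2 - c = 4*c^2 + 8*c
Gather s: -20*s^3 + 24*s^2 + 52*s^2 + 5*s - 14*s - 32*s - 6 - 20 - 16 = -20*s^3 + 76*s^2 - 41*s - 42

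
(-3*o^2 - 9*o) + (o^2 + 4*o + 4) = -2*o^2 - 5*o + 4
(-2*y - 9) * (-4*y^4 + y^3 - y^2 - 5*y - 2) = 8*y^5 + 34*y^4 - 7*y^3 + 19*y^2 + 49*y + 18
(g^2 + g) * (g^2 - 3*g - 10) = g^4 - 2*g^3 - 13*g^2 - 10*g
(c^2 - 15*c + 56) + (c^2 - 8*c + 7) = 2*c^2 - 23*c + 63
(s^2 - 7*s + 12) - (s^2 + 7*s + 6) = 6 - 14*s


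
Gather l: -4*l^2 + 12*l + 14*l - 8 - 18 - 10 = -4*l^2 + 26*l - 36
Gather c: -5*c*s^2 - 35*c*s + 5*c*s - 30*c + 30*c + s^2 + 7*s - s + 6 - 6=c*(-5*s^2 - 30*s) + s^2 + 6*s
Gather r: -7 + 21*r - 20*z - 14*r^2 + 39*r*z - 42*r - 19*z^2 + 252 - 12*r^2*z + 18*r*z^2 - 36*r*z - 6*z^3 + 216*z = r^2*(-12*z - 14) + r*(18*z^2 + 3*z - 21) - 6*z^3 - 19*z^2 + 196*z + 245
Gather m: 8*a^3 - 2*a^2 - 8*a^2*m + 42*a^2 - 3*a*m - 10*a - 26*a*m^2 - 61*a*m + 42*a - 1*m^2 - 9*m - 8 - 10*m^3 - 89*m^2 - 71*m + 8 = 8*a^3 + 40*a^2 + 32*a - 10*m^3 + m^2*(-26*a - 90) + m*(-8*a^2 - 64*a - 80)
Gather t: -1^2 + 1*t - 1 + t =2*t - 2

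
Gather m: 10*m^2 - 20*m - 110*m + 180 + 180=10*m^2 - 130*m + 360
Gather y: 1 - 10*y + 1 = 2 - 10*y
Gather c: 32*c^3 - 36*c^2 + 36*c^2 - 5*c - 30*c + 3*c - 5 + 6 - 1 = 32*c^3 - 32*c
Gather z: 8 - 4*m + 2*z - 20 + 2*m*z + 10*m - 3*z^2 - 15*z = 6*m - 3*z^2 + z*(2*m - 13) - 12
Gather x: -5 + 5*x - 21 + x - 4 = 6*x - 30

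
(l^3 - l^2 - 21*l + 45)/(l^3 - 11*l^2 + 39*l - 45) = (l + 5)/(l - 5)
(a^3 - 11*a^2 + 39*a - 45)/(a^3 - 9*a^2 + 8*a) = (a^3 - 11*a^2 + 39*a - 45)/(a*(a^2 - 9*a + 8))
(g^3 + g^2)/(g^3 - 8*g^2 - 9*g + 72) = g^2*(g + 1)/(g^3 - 8*g^2 - 9*g + 72)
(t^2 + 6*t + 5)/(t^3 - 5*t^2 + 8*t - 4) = (t^2 + 6*t + 5)/(t^3 - 5*t^2 + 8*t - 4)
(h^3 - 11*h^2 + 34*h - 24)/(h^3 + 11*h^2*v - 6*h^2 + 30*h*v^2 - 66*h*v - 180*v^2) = (h^2 - 5*h + 4)/(h^2 + 11*h*v + 30*v^2)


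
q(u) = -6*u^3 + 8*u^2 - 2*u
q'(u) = -18*u^2 + 16*u - 2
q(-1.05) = 17.87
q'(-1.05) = -38.64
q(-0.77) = 9.02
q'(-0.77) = -24.99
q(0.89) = 0.33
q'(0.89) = -2.02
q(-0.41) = 2.58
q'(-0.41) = -11.59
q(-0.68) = 6.95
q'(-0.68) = -21.20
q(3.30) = -135.10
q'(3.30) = -145.22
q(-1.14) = 21.57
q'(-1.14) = -43.63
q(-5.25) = 1099.22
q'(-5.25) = -582.12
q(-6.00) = 1596.00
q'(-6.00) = -746.00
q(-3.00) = 240.00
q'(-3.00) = -212.00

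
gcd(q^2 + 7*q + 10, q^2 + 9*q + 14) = q + 2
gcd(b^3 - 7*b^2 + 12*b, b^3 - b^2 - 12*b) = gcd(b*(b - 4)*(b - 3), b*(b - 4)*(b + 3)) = b^2 - 4*b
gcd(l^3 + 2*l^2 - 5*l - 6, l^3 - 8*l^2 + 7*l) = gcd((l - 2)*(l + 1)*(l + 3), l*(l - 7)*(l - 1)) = 1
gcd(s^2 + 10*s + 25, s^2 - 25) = s + 5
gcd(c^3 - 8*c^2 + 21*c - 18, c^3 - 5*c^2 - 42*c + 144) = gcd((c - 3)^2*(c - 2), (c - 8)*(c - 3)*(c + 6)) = c - 3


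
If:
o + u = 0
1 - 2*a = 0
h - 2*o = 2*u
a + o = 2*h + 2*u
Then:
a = 1/2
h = 0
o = -1/6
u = 1/6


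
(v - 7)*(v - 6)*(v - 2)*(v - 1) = v^4 - 16*v^3 + 83*v^2 - 152*v + 84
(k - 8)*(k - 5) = k^2 - 13*k + 40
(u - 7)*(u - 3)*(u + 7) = u^3 - 3*u^2 - 49*u + 147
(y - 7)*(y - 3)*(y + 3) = y^3 - 7*y^2 - 9*y + 63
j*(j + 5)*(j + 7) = j^3 + 12*j^2 + 35*j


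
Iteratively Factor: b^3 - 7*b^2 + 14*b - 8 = (b - 2)*(b^2 - 5*b + 4) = (b - 4)*(b - 2)*(b - 1)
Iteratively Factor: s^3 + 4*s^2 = (s)*(s^2 + 4*s) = s*(s + 4)*(s)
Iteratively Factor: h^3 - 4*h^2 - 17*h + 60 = (h - 5)*(h^2 + h - 12) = (h - 5)*(h + 4)*(h - 3)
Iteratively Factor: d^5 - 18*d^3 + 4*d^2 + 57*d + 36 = (d - 3)*(d^4 + 3*d^3 - 9*d^2 - 23*d - 12) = (d - 3)^2*(d^3 + 6*d^2 + 9*d + 4) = (d - 3)^2*(d + 1)*(d^2 + 5*d + 4) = (d - 3)^2*(d + 1)^2*(d + 4)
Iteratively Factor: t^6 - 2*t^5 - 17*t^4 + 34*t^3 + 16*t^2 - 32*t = (t - 2)*(t^5 - 17*t^3 + 16*t) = (t - 2)*(t + 4)*(t^4 - 4*t^3 - t^2 + 4*t) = t*(t - 2)*(t + 4)*(t^3 - 4*t^2 - t + 4) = t*(t - 4)*(t - 2)*(t + 4)*(t^2 - 1) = t*(t - 4)*(t - 2)*(t + 1)*(t + 4)*(t - 1)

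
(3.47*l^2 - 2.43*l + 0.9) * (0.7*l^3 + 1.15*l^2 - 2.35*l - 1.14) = 2.429*l^5 + 2.2895*l^4 - 10.319*l^3 + 2.7897*l^2 + 0.6552*l - 1.026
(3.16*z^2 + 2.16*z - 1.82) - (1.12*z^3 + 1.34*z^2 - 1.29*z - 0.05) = -1.12*z^3 + 1.82*z^2 + 3.45*z - 1.77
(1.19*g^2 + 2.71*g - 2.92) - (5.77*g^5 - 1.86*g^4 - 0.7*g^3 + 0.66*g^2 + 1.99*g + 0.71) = -5.77*g^5 + 1.86*g^4 + 0.7*g^3 + 0.53*g^2 + 0.72*g - 3.63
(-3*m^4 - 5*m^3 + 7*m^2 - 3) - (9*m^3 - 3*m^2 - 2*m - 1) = -3*m^4 - 14*m^3 + 10*m^2 + 2*m - 2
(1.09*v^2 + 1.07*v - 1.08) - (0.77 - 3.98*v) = 1.09*v^2 + 5.05*v - 1.85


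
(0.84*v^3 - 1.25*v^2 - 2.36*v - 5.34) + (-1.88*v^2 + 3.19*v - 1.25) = 0.84*v^3 - 3.13*v^2 + 0.83*v - 6.59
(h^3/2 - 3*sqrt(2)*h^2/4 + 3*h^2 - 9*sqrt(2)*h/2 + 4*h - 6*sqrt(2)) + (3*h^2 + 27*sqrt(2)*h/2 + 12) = h^3/2 - 3*sqrt(2)*h^2/4 + 6*h^2 + 4*h + 9*sqrt(2)*h - 6*sqrt(2) + 12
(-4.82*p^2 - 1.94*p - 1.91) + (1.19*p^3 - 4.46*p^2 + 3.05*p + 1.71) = 1.19*p^3 - 9.28*p^2 + 1.11*p - 0.2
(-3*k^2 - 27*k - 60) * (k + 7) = -3*k^3 - 48*k^2 - 249*k - 420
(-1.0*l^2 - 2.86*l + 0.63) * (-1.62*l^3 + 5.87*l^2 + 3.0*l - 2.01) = 1.62*l^5 - 1.2368*l^4 - 20.8088*l^3 - 2.8719*l^2 + 7.6386*l - 1.2663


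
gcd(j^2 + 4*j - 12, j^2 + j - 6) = j - 2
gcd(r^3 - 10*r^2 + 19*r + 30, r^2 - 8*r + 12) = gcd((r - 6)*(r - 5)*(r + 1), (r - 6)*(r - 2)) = r - 6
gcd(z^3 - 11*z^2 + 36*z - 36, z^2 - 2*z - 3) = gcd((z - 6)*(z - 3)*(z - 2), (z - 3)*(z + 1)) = z - 3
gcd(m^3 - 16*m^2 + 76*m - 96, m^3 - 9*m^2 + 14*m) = m - 2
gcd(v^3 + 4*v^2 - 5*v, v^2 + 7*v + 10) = v + 5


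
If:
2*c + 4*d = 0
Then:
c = -2*d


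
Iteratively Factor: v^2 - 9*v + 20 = (v - 5)*(v - 4)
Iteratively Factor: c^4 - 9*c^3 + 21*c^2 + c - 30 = (c - 2)*(c^3 - 7*c^2 + 7*c + 15) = (c - 3)*(c - 2)*(c^2 - 4*c - 5) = (c - 3)*(c - 2)*(c + 1)*(c - 5)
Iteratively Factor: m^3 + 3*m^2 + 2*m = (m)*(m^2 + 3*m + 2) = m*(m + 2)*(m + 1)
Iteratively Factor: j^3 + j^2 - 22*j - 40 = (j + 4)*(j^2 - 3*j - 10) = (j - 5)*(j + 4)*(j + 2)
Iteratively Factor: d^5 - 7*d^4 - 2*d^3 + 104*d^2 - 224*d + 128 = (d - 1)*(d^4 - 6*d^3 - 8*d^2 + 96*d - 128) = (d - 2)*(d - 1)*(d^3 - 4*d^2 - 16*d + 64) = (d - 2)*(d - 1)*(d + 4)*(d^2 - 8*d + 16) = (d - 4)*(d - 2)*(d - 1)*(d + 4)*(d - 4)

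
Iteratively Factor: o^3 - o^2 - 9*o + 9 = (o - 3)*(o^2 + 2*o - 3) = (o - 3)*(o + 3)*(o - 1)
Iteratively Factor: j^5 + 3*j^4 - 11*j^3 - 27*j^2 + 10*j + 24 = (j - 1)*(j^4 + 4*j^3 - 7*j^2 - 34*j - 24) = (j - 1)*(j + 2)*(j^3 + 2*j^2 - 11*j - 12) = (j - 3)*(j - 1)*(j + 2)*(j^2 + 5*j + 4) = (j - 3)*(j - 1)*(j + 2)*(j + 4)*(j + 1)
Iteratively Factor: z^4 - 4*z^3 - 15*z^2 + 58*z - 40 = (z - 1)*(z^3 - 3*z^2 - 18*z + 40) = (z - 1)*(z + 4)*(z^2 - 7*z + 10) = (z - 2)*(z - 1)*(z + 4)*(z - 5)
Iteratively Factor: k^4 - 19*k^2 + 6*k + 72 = (k - 3)*(k^3 + 3*k^2 - 10*k - 24) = (k - 3)^2*(k^2 + 6*k + 8) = (k - 3)^2*(k + 4)*(k + 2)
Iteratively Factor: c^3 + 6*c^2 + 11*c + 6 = (c + 3)*(c^2 + 3*c + 2) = (c + 1)*(c + 3)*(c + 2)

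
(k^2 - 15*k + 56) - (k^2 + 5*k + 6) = 50 - 20*k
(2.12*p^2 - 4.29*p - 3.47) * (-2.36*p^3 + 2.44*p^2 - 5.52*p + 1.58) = -5.0032*p^5 + 15.2972*p^4 - 13.9808*p^3 + 18.5636*p^2 + 12.3762*p - 5.4826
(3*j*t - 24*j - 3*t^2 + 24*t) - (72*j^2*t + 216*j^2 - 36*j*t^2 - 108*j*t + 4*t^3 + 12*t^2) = -72*j^2*t - 216*j^2 + 36*j*t^2 + 111*j*t - 24*j - 4*t^3 - 15*t^2 + 24*t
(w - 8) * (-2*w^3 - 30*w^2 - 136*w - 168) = -2*w^4 - 14*w^3 + 104*w^2 + 920*w + 1344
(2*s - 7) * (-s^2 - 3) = -2*s^3 + 7*s^2 - 6*s + 21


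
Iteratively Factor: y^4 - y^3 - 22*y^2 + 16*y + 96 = (y + 4)*(y^3 - 5*y^2 - 2*y + 24) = (y - 3)*(y + 4)*(y^2 - 2*y - 8) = (y - 4)*(y - 3)*(y + 4)*(y + 2)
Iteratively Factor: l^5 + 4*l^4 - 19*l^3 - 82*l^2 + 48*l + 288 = (l + 4)*(l^4 - 19*l^2 - 6*l + 72) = (l - 2)*(l + 4)*(l^3 + 2*l^2 - 15*l - 36) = (l - 2)*(l + 3)*(l + 4)*(l^2 - l - 12) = (l - 4)*(l - 2)*(l + 3)*(l + 4)*(l + 3)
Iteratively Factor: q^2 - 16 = (q - 4)*(q + 4)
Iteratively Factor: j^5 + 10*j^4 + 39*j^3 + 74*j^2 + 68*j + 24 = (j + 2)*(j^4 + 8*j^3 + 23*j^2 + 28*j + 12) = (j + 1)*(j + 2)*(j^3 + 7*j^2 + 16*j + 12) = (j + 1)*(j + 2)^2*(j^2 + 5*j + 6) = (j + 1)*(j + 2)^2*(j + 3)*(j + 2)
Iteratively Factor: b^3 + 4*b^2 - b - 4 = (b + 4)*(b^2 - 1) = (b - 1)*(b + 4)*(b + 1)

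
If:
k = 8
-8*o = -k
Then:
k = 8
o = 1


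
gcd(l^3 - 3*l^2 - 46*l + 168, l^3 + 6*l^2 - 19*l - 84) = l^2 + 3*l - 28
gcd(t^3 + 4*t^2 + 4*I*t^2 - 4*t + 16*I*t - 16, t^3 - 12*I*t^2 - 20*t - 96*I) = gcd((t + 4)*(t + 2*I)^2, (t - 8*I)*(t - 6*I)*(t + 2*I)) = t + 2*I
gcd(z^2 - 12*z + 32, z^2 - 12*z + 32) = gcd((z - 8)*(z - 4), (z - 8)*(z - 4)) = z^2 - 12*z + 32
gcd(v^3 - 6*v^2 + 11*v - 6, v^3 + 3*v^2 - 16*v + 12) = v^2 - 3*v + 2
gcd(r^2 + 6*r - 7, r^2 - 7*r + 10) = 1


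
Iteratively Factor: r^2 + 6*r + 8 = (r + 4)*(r + 2)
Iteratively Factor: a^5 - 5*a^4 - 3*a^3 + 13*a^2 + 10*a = (a - 2)*(a^4 - 3*a^3 - 9*a^2 - 5*a) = (a - 5)*(a - 2)*(a^3 + 2*a^2 + a) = (a - 5)*(a - 2)*(a + 1)*(a^2 + a) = a*(a - 5)*(a - 2)*(a + 1)*(a + 1)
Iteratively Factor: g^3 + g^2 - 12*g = (g - 3)*(g^2 + 4*g) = (g - 3)*(g + 4)*(g)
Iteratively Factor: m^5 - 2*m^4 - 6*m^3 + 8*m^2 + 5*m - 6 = (m + 2)*(m^4 - 4*m^3 + 2*m^2 + 4*m - 3) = (m - 3)*(m + 2)*(m^3 - m^2 - m + 1) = (m - 3)*(m + 1)*(m + 2)*(m^2 - 2*m + 1) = (m - 3)*(m - 1)*(m + 1)*(m + 2)*(m - 1)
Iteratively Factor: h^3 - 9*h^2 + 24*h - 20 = (h - 2)*(h^2 - 7*h + 10) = (h - 2)^2*(h - 5)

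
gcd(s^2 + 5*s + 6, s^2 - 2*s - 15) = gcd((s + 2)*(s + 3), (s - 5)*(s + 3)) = s + 3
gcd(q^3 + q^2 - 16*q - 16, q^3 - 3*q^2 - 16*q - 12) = q + 1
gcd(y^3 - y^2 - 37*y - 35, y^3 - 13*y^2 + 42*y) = y - 7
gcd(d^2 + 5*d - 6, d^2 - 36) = d + 6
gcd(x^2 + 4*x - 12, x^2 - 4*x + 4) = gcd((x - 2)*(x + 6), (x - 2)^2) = x - 2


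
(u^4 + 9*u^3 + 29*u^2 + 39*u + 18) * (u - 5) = u^5 + 4*u^4 - 16*u^3 - 106*u^2 - 177*u - 90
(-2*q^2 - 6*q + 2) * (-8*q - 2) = 16*q^3 + 52*q^2 - 4*q - 4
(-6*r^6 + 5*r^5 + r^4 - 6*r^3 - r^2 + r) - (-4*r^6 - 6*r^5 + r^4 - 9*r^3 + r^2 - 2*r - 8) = -2*r^6 + 11*r^5 + 3*r^3 - 2*r^2 + 3*r + 8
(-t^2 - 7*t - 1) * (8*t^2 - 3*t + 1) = -8*t^4 - 53*t^3 + 12*t^2 - 4*t - 1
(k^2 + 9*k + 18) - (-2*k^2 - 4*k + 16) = 3*k^2 + 13*k + 2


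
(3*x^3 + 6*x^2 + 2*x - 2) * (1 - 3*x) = -9*x^4 - 15*x^3 + 8*x - 2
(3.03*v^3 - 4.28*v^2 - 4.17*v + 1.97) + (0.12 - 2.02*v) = 3.03*v^3 - 4.28*v^2 - 6.19*v + 2.09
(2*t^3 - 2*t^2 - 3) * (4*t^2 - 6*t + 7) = 8*t^5 - 20*t^4 + 26*t^3 - 26*t^2 + 18*t - 21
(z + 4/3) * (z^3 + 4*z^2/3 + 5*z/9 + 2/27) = z^4 + 8*z^3/3 + 7*z^2/3 + 22*z/27 + 8/81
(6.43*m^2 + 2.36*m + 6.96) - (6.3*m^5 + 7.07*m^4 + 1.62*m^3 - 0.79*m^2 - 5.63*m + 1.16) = -6.3*m^5 - 7.07*m^4 - 1.62*m^3 + 7.22*m^2 + 7.99*m + 5.8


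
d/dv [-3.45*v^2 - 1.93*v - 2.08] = -6.9*v - 1.93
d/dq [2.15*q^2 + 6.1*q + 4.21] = 4.3*q + 6.1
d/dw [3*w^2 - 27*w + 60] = 6*w - 27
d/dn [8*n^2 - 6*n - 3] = 16*n - 6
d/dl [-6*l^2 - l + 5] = -12*l - 1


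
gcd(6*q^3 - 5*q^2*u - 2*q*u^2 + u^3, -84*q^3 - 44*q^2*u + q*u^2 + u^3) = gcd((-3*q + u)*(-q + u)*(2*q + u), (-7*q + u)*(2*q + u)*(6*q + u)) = 2*q + u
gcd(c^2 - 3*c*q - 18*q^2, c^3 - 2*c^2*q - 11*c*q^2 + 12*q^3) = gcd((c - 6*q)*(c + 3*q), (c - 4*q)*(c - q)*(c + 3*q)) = c + 3*q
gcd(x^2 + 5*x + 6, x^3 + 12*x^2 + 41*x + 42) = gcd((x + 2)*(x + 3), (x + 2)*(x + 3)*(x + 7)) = x^2 + 5*x + 6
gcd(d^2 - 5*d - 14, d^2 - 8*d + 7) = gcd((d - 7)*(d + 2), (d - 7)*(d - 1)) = d - 7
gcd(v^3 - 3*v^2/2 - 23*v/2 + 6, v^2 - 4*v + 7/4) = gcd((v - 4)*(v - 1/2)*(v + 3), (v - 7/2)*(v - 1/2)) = v - 1/2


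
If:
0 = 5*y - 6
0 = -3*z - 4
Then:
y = 6/5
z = -4/3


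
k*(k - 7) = k^2 - 7*k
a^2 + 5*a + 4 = (a + 1)*(a + 4)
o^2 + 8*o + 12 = (o + 2)*(o + 6)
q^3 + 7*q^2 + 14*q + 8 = (q + 1)*(q + 2)*(q + 4)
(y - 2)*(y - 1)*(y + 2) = y^3 - y^2 - 4*y + 4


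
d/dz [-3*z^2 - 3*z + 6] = -6*z - 3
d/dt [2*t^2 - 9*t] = 4*t - 9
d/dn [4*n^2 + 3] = 8*n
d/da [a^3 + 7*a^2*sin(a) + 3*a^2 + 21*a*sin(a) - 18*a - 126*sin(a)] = 7*a^2*cos(a) + 3*a^2 + 14*a*sin(a) + 21*a*cos(a) + 6*a + 21*sin(a) - 126*cos(a) - 18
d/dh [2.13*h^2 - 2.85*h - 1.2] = 4.26*h - 2.85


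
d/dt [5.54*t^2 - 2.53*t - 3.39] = 11.08*t - 2.53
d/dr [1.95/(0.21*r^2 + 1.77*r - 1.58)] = (-0.819*r - 3.4515)/(0.21*r^2 + 1.77*r - 1.58)^2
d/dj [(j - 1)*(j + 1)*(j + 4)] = 3*j^2 + 8*j - 1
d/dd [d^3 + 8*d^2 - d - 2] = 3*d^2 + 16*d - 1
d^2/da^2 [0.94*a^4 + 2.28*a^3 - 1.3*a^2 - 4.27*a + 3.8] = 11.28*a^2 + 13.68*a - 2.6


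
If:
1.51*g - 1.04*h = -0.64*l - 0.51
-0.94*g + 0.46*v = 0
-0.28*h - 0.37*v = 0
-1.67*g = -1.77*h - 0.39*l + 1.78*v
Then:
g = -0.02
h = 0.07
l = -0.63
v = -0.05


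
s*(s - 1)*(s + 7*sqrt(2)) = s^3 - s^2 + 7*sqrt(2)*s^2 - 7*sqrt(2)*s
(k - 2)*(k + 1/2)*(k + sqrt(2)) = k^3 - 3*k^2/2 + sqrt(2)*k^2 - 3*sqrt(2)*k/2 - k - sqrt(2)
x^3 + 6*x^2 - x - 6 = (x - 1)*(x + 1)*(x + 6)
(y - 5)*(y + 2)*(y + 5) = y^3 + 2*y^2 - 25*y - 50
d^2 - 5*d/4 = d*(d - 5/4)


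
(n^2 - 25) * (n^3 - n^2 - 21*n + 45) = n^5 - n^4 - 46*n^3 + 70*n^2 + 525*n - 1125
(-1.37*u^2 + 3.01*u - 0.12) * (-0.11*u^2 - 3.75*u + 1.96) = 0.1507*u^4 + 4.8064*u^3 - 13.9595*u^2 + 6.3496*u - 0.2352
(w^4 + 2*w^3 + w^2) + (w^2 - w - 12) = w^4 + 2*w^3 + 2*w^2 - w - 12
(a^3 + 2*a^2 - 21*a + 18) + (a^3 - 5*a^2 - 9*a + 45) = 2*a^3 - 3*a^2 - 30*a + 63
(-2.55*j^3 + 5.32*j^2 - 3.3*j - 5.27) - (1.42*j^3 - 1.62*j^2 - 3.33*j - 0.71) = -3.97*j^3 + 6.94*j^2 + 0.0300000000000002*j - 4.56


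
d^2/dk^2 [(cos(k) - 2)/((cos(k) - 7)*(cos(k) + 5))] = (6*(1 - cos(k)^2)^2 - cos(k)^5 - 220*cos(k)^3 + 358*cos(k)^2 - 1131*cos(k) - 302)/((cos(k) - 7)^3*(cos(k) + 5)^3)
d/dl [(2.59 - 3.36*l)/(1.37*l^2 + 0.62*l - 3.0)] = (4.6032*l^2 - 7.0966*l + 8.4742)/(1.8769*l^4 + 1.6988*l^3 - 7.8356*l^2 - 3.72*l + 9.0)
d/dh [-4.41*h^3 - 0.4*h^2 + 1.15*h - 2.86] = -13.23*h^2 - 0.8*h + 1.15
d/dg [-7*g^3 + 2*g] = 2 - 21*g^2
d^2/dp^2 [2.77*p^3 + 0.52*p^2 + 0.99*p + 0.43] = 16.62*p + 1.04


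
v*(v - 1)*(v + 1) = v^3 - v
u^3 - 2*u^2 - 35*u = u*(u - 7)*(u + 5)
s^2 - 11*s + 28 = (s - 7)*(s - 4)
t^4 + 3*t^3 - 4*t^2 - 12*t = t*(t - 2)*(t + 2)*(t + 3)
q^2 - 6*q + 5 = (q - 5)*(q - 1)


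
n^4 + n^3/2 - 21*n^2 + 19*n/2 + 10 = (n - 4)*(n - 1)*(n + 1/2)*(n + 5)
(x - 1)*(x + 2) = x^2 + x - 2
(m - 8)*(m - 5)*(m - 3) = m^3 - 16*m^2 + 79*m - 120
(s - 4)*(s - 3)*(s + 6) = s^3 - s^2 - 30*s + 72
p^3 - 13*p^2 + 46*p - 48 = (p - 8)*(p - 3)*(p - 2)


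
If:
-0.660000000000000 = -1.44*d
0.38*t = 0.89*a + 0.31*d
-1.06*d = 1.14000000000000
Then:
No Solution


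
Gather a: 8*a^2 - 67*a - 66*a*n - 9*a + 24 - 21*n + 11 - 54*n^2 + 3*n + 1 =8*a^2 + a*(-66*n - 76) - 54*n^2 - 18*n + 36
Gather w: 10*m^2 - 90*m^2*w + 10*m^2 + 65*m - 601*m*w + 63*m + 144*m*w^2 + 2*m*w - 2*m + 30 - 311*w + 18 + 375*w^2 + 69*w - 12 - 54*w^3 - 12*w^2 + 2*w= 20*m^2 + 126*m - 54*w^3 + w^2*(144*m + 363) + w*(-90*m^2 - 599*m - 240) + 36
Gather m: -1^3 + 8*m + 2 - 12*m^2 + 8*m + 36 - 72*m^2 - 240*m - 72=-84*m^2 - 224*m - 35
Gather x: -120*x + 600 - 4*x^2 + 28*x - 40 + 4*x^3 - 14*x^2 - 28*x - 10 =4*x^3 - 18*x^2 - 120*x + 550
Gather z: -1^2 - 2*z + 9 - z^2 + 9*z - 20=-z^2 + 7*z - 12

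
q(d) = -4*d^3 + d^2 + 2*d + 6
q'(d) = -12*d^2 + 2*d + 2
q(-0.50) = 5.75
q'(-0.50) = -2.00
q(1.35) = 0.68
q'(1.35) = -17.17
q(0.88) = 5.81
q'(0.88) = -5.53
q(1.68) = -6.78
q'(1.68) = -28.51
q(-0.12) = 5.78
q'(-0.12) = 1.59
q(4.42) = -311.03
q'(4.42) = -223.60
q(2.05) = -20.16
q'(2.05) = -44.33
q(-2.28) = 54.05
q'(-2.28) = -64.94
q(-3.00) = 117.00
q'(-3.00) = -112.00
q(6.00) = -810.00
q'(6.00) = -418.00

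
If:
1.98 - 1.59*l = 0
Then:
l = 1.25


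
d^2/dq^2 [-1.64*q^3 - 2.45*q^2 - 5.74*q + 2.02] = -9.84*q - 4.9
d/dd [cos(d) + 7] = -sin(d)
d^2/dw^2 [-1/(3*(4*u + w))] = -2/(3*(4*u + w)^3)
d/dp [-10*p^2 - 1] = -20*p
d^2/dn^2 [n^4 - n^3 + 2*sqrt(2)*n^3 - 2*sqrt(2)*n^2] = 12*n^2 - 6*n + 12*sqrt(2)*n - 4*sqrt(2)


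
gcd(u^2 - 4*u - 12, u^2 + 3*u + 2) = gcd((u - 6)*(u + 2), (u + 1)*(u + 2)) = u + 2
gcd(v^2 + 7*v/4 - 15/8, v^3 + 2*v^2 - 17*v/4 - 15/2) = v + 5/2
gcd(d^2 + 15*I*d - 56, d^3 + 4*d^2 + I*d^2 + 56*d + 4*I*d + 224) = d + 8*I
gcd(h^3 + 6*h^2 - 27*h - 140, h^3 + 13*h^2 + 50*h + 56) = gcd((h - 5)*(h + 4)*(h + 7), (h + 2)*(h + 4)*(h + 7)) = h^2 + 11*h + 28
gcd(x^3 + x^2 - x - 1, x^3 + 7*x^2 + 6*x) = x + 1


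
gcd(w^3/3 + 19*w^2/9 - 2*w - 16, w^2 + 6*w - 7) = 1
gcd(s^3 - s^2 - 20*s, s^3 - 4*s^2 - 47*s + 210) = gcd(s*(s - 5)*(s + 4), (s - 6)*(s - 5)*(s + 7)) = s - 5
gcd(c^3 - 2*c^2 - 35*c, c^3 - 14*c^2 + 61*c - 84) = c - 7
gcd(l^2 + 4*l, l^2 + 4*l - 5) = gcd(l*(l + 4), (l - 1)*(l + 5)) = 1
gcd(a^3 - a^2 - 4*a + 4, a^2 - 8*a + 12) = a - 2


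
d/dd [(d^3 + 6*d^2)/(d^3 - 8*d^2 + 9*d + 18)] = 2*d*(-7*d^3 + 9*d^2 + 54*d + 108)/(d^6 - 16*d^5 + 82*d^4 - 108*d^3 - 207*d^2 + 324*d + 324)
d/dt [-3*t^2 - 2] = -6*t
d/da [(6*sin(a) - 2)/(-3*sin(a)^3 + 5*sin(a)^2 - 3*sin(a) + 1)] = 4*(9*sin(a)^2 - 12*sin(a) + 5)*sin(a)*cos(a)/((sin(a) - 1)^2*(3*sin(a)^2 - 2*sin(a) + 1)^2)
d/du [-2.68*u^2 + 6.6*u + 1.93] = 6.6 - 5.36*u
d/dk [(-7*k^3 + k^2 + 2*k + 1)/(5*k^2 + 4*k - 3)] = (-35*k^4 - 56*k^3 + 57*k^2 - 16*k - 10)/(25*k^4 + 40*k^3 - 14*k^2 - 24*k + 9)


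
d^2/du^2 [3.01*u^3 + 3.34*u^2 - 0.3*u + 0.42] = 18.06*u + 6.68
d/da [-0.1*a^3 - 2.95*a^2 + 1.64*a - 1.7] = -0.3*a^2 - 5.9*a + 1.64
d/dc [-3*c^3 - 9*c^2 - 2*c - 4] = -9*c^2 - 18*c - 2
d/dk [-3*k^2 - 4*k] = -6*k - 4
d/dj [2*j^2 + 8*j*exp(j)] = 8*j*exp(j) + 4*j + 8*exp(j)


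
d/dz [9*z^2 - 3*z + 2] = 18*z - 3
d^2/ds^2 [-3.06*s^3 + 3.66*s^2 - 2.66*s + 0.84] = 7.32 - 18.36*s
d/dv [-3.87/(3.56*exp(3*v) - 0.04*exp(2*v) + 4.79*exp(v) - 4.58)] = (41.3316*exp(2*v) - 0.3096*exp(v) + 18.5373)*exp(v)/(3.56*exp(3*v) - 0.04*exp(2*v) + 4.79*exp(v) - 4.58)^2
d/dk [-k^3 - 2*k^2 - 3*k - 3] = -3*k^2 - 4*k - 3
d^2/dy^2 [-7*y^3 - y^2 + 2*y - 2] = -42*y - 2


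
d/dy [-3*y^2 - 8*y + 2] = -6*y - 8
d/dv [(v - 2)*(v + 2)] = 2*v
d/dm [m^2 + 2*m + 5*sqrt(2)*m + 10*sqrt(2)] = 2*m + 2 + 5*sqrt(2)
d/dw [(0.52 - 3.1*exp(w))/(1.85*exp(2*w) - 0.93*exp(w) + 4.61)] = (5.735*exp(2*w) - 1.924*exp(w) - 13.8074)*exp(w)/(3.4225*exp(4*w) - 3.441*exp(3*w) + 17.9219*exp(2*w) - 8.5746*exp(w) + 21.2521)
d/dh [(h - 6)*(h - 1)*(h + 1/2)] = 3*h^2 - 13*h + 5/2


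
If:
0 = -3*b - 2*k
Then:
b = -2*k/3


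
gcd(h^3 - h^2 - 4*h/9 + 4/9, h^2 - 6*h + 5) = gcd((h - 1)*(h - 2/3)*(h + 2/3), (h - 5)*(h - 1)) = h - 1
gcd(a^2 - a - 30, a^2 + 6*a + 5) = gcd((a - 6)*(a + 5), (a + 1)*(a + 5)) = a + 5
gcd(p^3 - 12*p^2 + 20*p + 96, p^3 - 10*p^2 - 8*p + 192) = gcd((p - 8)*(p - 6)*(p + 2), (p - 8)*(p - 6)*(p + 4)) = p^2 - 14*p + 48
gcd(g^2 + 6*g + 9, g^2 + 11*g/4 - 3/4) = g + 3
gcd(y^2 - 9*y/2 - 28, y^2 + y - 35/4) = y + 7/2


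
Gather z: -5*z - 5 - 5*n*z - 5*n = -5*n + z*(-5*n - 5) - 5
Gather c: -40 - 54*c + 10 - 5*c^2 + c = -5*c^2 - 53*c - 30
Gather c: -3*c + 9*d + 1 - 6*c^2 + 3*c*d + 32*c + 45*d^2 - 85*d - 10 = -6*c^2 + c*(3*d + 29) + 45*d^2 - 76*d - 9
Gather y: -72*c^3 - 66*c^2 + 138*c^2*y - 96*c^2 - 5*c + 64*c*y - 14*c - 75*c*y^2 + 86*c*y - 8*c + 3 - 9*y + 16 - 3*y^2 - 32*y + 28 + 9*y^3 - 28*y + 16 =-72*c^3 - 162*c^2 - 27*c + 9*y^3 + y^2*(-75*c - 3) + y*(138*c^2 + 150*c - 69) + 63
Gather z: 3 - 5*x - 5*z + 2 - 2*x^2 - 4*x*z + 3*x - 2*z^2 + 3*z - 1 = -2*x^2 - 2*x - 2*z^2 + z*(-4*x - 2) + 4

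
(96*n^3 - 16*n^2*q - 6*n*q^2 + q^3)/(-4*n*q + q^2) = -24*n^2/q - 2*n + q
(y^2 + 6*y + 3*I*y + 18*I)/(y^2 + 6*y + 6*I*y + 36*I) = (y + 3*I)/(y + 6*I)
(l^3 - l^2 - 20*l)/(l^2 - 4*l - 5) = l*(l + 4)/(l + 1)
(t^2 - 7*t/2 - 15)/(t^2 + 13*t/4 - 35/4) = 2*(2*t^2 - 7*t - 30)/(4*t^2 + 13*t - 35)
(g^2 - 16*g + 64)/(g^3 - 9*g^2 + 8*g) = (g - 8)/(g*(g - 1))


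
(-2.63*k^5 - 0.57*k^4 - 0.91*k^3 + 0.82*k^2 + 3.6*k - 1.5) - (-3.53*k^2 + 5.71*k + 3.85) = -2.63*k^5 - 0.57*k^4 - 0.91*k^3 + 4.35*k^2 - 2.11*k - 5.35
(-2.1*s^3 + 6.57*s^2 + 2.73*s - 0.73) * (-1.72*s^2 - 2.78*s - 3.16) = 3.612*s^5 - 5.4624*s^4 - 16.3242*s^3 - 27.095*s^2 - 6.5974*s + 2.3068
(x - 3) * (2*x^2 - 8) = 2*x^3 - 6*x^2 - 8*x + 24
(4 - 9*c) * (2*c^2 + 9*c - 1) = -18*c^3 - 73*c^2 + 45*c - 4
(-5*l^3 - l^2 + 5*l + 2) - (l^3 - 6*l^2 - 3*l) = -6*l^3 + 5*l^2 + 8*l + 2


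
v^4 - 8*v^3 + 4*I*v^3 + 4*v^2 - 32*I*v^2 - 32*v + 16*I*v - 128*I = (v - 8)*(v - 2*I)*(v + 2*I)*(v + 4*I)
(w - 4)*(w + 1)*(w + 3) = w^3 - 13*w - 12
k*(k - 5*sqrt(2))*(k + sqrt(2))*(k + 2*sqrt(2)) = k^4 - 2*sqrt(2)*k^3 - 26*k^2 - 20*sqrt(2)*k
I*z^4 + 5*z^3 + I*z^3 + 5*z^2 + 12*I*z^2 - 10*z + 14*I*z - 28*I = (z + 2)*(z - 7*I)*(z + 2*I)*(I*z - I)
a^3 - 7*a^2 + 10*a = a*(a - 5)*(a - 2)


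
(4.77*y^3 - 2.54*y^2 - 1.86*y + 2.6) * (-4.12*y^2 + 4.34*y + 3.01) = -19.6524*y^5 + 31.1666*y^4 + 10.9973*y^3 - 26.4298*y^2 + 5.6854*y + 7.826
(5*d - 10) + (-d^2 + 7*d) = -d^2 + 12*d - 10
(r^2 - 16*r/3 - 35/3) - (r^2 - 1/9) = -16*r/3 - 104/9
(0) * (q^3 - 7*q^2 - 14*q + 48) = 0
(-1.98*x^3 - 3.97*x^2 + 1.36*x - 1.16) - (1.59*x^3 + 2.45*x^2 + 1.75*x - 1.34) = -3.57*x^3 - 6.42*x^2 - 0.39*x + 0.18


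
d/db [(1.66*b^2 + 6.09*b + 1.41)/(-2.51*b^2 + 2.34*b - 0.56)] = (19.1703*b^2 + 5.219*b - 6.7098)/(6.3001*b^4 - 11.7468*b^3 + 8.2868*b^2 - 2.6208*b + 0.3136)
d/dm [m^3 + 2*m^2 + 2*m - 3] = 3*m^2 + 4*m + 2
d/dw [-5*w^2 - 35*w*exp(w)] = -35*w*exp(w) - 10*w - 35*exp(w)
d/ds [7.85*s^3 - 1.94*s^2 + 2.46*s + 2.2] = 23.55*s^2 - 3.88*s + 2.46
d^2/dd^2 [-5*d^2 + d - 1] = -10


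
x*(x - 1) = x^2 - x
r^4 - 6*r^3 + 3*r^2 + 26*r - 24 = (r - 4)*(r - 3)*(r - 1)*(r + 2)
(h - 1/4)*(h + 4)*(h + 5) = h^3 + 35*h^2/4 + 71*h/4 - 5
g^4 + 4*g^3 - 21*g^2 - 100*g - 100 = (g - 5)*(g + 2)^2*(g + 5)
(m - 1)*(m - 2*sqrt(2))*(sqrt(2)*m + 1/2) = sqrt(2)*m^3 - 7*m^2/2 - sqrt(2)*m^2 - sqrt(2)*m + 7*m/2 + sqrt(2)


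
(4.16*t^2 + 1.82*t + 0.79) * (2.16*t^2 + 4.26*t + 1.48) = 8.9856*t^4 + 21.6528*t^3 + 15.6164*t^2 + 6.059*t + 1.1692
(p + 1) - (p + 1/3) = 2/3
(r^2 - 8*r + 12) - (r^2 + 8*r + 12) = -16*r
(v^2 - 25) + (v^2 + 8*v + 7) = 2*v^2 + 8*v - 18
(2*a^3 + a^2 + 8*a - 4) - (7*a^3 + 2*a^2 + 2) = -5*a^3 - a^2 + 8*a - 6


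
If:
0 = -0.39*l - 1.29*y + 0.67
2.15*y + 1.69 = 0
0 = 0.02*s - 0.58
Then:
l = 4.32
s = 29.00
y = -0.79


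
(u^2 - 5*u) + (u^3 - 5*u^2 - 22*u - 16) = u^3 - 4*u^2 - 27*u - 16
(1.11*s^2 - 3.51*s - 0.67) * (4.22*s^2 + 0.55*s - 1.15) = 4.6842*s^4 - 14.2017*s^3 - 6.0344*s^2 + 3.668*s + 0.7705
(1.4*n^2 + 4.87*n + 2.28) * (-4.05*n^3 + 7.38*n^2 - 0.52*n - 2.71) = -5.67*n^5 - 9.3915*n^4 + 25.9786*n^3 + 10.5*n^2 - 14.3833*n - 6.1788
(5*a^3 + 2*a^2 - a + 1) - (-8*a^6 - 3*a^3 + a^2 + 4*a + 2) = 8*a^6 + 8*a^3 + a^2 - 5*a - 1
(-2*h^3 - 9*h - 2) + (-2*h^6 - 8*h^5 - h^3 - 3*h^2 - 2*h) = -2*h^6 - 8*h^5 - 3*h^3 - 3*h^2 - 11*h - 2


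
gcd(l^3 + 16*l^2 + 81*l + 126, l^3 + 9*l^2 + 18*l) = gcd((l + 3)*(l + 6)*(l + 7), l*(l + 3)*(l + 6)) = l^2 + 9*l + 18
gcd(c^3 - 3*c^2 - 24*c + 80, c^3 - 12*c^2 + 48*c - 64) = c^2 - 8*c + 16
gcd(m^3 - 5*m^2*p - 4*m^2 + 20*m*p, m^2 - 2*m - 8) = m - 4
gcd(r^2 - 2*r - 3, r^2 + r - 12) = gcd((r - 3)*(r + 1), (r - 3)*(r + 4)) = r - 3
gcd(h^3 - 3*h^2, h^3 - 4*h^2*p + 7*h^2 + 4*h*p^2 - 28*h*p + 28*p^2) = 1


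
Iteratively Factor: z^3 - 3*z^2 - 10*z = (z + 2)*(z^2 - 5*z) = z*(z + 2)*(z - 5)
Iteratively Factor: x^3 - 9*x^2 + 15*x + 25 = (x + 1)*(x^2 - 10*x + 25) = (x - 5)*(x + 1)*(x - 5)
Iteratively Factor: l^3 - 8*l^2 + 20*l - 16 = (l - 4)*(l^2 - 4*l + 4) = (l - 4)*(l - 2)*(l - 2)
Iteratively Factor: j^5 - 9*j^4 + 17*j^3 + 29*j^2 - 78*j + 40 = (j + 2)*(j^4 - 11*j^3 + 39*j^2 - 49*j + 20) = (j - 1)*(j + 2)*(j^3 - 10*j^2 + 29*j - 20) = (j - 4)*(j - 1)*(j + 2)*(j^2 - 6*j + 5) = (j - 5)*(j - 4)*(j - 1)*(j + 2)*(j - 1)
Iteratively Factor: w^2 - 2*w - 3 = (w - 3)*(w + 1)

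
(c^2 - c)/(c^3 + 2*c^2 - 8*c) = (c - 1)/(c^2 + 2*c - 8)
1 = 1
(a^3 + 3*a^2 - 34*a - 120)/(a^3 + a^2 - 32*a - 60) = (a + 4)/(a + 2)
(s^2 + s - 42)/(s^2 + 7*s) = (s - 6)/s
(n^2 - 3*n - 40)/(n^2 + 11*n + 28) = (n^2 - 3*n - 40)/(n^2 + 11*n + 28)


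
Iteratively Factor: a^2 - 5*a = (a - 5)*(a)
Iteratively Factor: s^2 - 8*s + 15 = (s - 5)*(s - 3)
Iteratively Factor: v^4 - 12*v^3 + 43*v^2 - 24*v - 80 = (v - 5)*(v^3 - 7*v^2 + 8*v + 16) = (v - 5)*(v - 4)*(v^2 - 3*v - 4) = (v - 5)*(v - 4)*(v + 1)*(v - 4)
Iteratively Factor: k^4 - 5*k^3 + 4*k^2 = (k)*(k^3 - 5*k^2 + 4*k) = k^2*(k^2 - 5*k + 4) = k^2*(k - 4)*(k - 1)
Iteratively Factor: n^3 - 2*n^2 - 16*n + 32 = (n + 4)*(n^2 - 6*n + 8) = (n - 2)*(n + 4)*(n - 4)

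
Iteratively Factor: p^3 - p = (p + 1)*(p^2 - p) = p*(p + 1)*(p - 1)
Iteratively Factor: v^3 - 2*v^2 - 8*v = (v - 4)*(v^2 + 2*v) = v*(v - 4)*(v + 2)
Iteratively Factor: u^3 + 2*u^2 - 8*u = (u + 4)*(u^2 - 2*u) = u*(u + 4)*(u - 2)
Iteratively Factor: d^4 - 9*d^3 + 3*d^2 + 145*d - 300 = (d - 3)*(d^3 - 6*d^2 - 15*d + 100) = (d - 5)*(d - 3)*(d^2 - d - 20) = (d - 5)^2*(d - 3)*(d + 4)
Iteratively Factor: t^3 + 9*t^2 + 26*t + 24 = (t + 2)*(t^2 + 7*t + 12) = (t + 2)*(t + 3)*(t + 4)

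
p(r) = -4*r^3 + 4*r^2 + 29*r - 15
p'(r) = -12*r^2 + 8*r + 29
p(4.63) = -191.99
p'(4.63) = -191.20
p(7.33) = -1162.85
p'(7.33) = -557.11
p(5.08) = -288.84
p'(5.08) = -240.04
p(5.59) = -426.61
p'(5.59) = -301.26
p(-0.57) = -29.49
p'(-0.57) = 20.54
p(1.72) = 26.36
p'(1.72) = 7.26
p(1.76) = 26.62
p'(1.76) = 5.91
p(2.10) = 26.50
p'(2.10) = -7.12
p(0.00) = -15.00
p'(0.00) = 29.00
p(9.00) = -2346.00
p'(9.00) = -871.00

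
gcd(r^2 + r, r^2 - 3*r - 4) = r + 1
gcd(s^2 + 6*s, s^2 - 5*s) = s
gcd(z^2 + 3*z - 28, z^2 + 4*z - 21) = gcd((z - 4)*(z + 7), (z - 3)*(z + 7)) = z + 7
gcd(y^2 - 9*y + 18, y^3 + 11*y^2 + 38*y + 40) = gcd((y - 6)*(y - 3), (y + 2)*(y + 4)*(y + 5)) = 1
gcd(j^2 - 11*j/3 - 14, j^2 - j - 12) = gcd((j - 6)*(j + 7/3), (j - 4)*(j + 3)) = 1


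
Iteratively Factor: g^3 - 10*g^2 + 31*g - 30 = (g - 3)*(g^2 - 7*g + 10) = (g - 5)*(g - 3)*(g - 2)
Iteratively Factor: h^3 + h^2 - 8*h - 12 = (h + 2)*(h^2 - h - 6) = (h - 3)*(h + 2)*(h + 2)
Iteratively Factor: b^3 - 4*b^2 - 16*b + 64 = (b - 4)*(b^2 - 16) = (b - 4)*(b + 4)*(b - 4)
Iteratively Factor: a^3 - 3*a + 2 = (a + 2)*(a^2 - 2*a + 1) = (a - 1)*(a + 2)*(a - 1)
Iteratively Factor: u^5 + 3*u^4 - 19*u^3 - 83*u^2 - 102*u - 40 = (u - 5)*(u^4 + 8*u^3 + 21*u^2 + 22*u + 8) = (u - 5)*(u + 4)*(u^3 + 4*u^2 + 5*u + 2) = (u - 5)*(u + 1)*(u + 4)*(u^2 + 3*u + 2) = (u - 5)*(u + 1)*(u + 2)*(u + 4)*(u + 1)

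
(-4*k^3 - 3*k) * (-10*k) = 40*k^4 + 30*k^2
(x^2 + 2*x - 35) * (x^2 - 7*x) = x^4 - 5*x^3 - 49*x^2 + 245*x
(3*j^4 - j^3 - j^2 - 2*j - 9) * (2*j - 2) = 6*j^5 - 8*j^4 - 2*j^2 - 14*j + 18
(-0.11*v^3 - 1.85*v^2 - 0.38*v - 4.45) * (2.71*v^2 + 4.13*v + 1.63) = -0.2981*v^5 - 5.4678*v^4 - 8.8496*v^3 - 16.6444*v^2 - 18.9979*v - 7.2535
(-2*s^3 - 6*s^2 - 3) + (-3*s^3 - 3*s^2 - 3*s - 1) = -5*s^3 - 9*s^2 - 3*s - 4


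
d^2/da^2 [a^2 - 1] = 2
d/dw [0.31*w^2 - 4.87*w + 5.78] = 0.62*w - 4.87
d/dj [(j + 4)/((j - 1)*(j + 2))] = (-j^2 - 8*j - 6)/(j^4 + 2*j^3 - 3*j^2 - 4*j + 4)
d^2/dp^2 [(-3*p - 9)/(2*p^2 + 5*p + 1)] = 6*(-(p + 3)*(4*p + 5)^2 + (6*p + 11)*(2*p^2 + 5*p + 1))/(2*p^2 + 5*p + 1)^3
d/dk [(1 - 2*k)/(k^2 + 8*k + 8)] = 2*(k^2 - k - 12)/(k^4 + 16*k^3 + 80*k^2 + 128*k + 64)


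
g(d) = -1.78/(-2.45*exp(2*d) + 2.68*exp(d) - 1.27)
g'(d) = -1.78*(4.9*exp(2*d) - 2.68*exp(d))/(-2.45*exp(2*d) + 2.68*exp(d) - 1.27)^2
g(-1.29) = 2.48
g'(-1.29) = 1.27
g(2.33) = 0.01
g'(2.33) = -0.02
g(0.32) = 0.80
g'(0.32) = -2.01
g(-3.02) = 1.55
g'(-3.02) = 0.16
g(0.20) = 1.08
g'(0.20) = -2.63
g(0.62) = 0.37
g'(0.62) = -0.94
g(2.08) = 0.01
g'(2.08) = -0.03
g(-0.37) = 3.03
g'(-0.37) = -2.51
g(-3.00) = 1.56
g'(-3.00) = 0.17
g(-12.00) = 1.40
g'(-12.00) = 0.00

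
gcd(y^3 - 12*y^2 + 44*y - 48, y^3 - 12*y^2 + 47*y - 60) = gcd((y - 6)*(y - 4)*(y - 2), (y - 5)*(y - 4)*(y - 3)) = y - 4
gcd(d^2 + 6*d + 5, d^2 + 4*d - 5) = d + 5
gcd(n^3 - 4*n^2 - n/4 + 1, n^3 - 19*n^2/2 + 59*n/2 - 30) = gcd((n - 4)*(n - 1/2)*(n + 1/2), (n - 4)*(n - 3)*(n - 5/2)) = n - 4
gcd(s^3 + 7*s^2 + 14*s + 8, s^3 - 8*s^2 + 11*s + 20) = s + 1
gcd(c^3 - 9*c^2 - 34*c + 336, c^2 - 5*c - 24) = c - 8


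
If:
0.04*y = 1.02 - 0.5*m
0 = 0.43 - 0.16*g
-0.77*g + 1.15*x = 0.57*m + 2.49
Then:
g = 2.69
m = 2.04 - 0.08*y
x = 4.97580434782609 - 0.0396521739130435*y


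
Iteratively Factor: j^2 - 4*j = (j - 4)*(j)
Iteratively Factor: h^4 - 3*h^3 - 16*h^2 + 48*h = (h)*(h^3 - 3*h^2 - 16*h + 48) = h*(h + 4)*(h^2 - 7*h + 12) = h*(h - 3)*(h + 4)*(h - 4)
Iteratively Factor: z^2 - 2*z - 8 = (z + 2)*(z - 4)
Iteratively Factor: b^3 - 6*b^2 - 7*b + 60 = (b - 4)*(b^2 - 2*b - 15) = (b - 4)*(b + 3)*(b - 5)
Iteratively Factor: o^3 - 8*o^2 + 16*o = (o - 4)*(o^2 - 4*o) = o*(o - 4)*(o - 4)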